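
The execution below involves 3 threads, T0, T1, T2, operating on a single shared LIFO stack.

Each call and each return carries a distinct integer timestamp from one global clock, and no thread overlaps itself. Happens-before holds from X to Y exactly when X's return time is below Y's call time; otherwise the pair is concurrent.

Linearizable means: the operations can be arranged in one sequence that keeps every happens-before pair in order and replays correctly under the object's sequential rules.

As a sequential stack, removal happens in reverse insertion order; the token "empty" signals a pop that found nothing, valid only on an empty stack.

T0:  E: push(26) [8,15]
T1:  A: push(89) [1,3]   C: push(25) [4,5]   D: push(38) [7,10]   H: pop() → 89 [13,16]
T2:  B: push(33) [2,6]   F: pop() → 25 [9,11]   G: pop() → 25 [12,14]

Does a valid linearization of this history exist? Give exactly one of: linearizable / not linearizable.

not linearizable

already the first 14 events (up to G's response at time 14) admit no linearization; the first 13 still do
checked exhaustively: 6 real-time-consistent orders of 6 completed operations, zero legal LIFO stack replays
no completion choice of the 2 pending operations (E, H) rescues it — every subset was tried
for example A, B, C, D, F, G (pending dropped) fails at step 5: F pop() → 25 is not legal there
for example A, B, C, F, D, G (pending dropped) fails at step 6: G pop() → 25 is not legal there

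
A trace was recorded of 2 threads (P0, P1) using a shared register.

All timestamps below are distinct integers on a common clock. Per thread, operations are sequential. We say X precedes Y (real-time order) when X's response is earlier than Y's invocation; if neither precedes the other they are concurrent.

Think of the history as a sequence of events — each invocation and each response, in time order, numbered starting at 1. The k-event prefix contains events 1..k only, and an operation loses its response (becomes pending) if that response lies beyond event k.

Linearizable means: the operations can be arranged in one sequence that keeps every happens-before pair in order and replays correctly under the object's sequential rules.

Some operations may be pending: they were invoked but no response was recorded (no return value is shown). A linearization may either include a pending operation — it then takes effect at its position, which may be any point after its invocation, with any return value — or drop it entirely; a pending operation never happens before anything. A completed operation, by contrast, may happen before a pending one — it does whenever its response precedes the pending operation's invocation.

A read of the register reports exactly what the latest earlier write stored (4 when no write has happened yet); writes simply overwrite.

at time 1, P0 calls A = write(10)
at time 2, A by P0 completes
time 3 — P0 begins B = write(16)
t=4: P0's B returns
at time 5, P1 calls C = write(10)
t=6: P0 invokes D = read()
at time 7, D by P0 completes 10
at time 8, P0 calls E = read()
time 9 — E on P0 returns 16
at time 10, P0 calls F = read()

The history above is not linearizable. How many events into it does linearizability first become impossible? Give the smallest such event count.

a valid linearization of events 1..8 exists, for instance A, B, C, D:
step 1: A write(10) — value 10
step 2: B write(16) — value 16
step 3: C write(10) (pending, included) — value 10
step 4: D read() → 10 — value 10
with event 9 included (E responding at time 9), all real-time-consistent orders fail
no escape via the 1 pending operation (C): every completion choice fails
take A, B, D, E (pending dropped): step 3 already fails, because D read() → 10 cannot occur there

9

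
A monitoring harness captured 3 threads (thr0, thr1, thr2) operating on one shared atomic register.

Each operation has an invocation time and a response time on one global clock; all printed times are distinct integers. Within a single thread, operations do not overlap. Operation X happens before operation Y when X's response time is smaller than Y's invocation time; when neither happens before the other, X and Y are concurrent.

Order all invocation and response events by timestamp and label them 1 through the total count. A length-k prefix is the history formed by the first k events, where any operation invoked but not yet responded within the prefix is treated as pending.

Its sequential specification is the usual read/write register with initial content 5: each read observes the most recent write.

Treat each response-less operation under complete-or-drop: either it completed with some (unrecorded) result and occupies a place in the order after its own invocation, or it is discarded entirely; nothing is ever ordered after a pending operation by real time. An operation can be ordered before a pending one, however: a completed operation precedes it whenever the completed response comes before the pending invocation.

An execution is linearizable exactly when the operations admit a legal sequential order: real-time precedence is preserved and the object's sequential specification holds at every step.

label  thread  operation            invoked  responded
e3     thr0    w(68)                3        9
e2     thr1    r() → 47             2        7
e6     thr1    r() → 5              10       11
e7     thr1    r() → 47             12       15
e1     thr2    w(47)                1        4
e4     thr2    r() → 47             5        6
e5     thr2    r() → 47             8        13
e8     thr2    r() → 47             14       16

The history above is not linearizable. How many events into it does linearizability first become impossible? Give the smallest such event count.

11

a valid linearization of events 1..10 exists, for instance e1, e2, e4, e3:
after step 1 (e1 w(47)): value 47
after step 2 (e2 r() → 47): value 47
after step 3 (e4 r() → 47): value 47
after step 4 (e3 w(68)): value 68
adding event 11 (e6 responds at 11) leaves no legal real-time order
every completion of the 1 pending operation (e5) was checked; none linearizes
for example e1, e2, e3, e4, e6 (pending dropped) fails at step 4: e4 r() → 47 is not legal there
for example e1, e2, e4, e3, e6 (pending dropped) fails at step 5: e6 r() → 5 is not legal there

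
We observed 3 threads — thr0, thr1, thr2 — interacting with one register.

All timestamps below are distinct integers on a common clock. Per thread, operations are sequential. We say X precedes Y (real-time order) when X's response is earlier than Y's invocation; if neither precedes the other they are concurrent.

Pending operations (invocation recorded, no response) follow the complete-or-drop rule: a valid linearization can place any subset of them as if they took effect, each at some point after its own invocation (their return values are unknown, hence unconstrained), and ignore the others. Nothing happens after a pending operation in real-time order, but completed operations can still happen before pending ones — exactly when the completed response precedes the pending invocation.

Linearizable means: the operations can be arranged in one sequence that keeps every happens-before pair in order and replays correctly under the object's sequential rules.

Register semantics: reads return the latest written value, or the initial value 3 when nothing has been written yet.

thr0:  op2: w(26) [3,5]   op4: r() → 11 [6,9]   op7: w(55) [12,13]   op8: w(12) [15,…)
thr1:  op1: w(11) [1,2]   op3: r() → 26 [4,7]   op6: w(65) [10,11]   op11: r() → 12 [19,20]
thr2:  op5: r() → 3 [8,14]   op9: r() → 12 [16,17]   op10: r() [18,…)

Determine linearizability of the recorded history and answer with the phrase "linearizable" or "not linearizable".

not linearizable

prefix check: 1..8 passes, 1..9 fails once op4's time-9 response joins
every one of the 3 real-time-consistent orders over 4 completed register ops fails the sequential spec
include/drop combinations of the 1 pending operation (op5) were all tried; none helps
sample order op1, op2, op3, op4 (pending dropped) stalls at step 4 — op4 r() → 11 has no legal effect
sample order op1, op2, op4, op3 (pending dropped) stalls at step 3 — op4 r() → 11 has no legal effect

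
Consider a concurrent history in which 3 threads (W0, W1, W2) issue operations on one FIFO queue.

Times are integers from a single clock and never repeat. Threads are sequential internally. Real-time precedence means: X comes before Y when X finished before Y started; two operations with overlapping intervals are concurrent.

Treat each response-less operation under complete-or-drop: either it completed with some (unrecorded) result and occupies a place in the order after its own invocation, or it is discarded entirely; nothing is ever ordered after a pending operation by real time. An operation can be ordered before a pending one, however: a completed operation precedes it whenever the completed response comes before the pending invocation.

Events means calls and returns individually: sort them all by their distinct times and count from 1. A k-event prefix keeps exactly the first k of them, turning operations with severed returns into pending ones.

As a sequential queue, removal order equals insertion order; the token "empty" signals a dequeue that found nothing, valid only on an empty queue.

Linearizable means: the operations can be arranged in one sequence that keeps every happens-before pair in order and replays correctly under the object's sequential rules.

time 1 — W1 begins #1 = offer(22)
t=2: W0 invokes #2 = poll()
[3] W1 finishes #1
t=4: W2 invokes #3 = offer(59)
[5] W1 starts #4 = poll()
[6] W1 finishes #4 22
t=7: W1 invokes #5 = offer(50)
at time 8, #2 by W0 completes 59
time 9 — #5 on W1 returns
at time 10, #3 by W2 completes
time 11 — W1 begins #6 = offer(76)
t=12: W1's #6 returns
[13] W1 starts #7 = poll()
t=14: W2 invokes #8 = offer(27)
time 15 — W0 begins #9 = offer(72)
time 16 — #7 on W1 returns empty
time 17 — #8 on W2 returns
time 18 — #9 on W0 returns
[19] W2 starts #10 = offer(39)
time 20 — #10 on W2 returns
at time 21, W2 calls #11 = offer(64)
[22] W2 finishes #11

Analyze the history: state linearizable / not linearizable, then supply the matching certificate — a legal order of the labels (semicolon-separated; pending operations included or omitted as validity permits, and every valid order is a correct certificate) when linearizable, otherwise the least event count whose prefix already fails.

already the first 16 events (up to #7's response at time 16) admit no linearization; the first 15 still do
7 completed operations, 15 real-time-consistent orders — every FIFO queue replay fails
no escape via the 2 pending operations (#8, #9): every completion choice fails
sample order #1, #2, #3, #4, #5, #6, #7 (pending dropped) stalls at step 2 — #2 poll() → 59 has no legal effect
sample order #1, #2, #4, #3, #5, #6, #7 (pending dropped) stalls at step 2 — #2 poll() → 59 has no legal effect

not linearizable — minimal violating prefix: 16 events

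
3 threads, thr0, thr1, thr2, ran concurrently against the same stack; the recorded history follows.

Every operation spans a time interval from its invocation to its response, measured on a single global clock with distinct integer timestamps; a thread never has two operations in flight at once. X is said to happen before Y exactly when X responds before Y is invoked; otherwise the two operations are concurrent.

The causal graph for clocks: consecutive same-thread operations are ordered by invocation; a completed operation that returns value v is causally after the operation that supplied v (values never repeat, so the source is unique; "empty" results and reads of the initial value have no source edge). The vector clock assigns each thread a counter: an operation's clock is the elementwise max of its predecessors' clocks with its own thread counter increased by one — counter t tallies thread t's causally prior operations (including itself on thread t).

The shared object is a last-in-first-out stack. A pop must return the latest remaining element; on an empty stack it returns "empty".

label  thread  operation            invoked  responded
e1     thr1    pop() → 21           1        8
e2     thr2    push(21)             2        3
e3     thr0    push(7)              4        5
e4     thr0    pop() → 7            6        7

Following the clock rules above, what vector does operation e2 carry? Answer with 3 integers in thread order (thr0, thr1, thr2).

(0, 0, 1)

no predecessors for e2 (invoked 2): thr2 increments from zero → (0, 0, 1)
no predecessors for e3 (invoked 4): thr0 increments from zero → (1, 0, 0)
VC(e1, invoked at 1): max of VC(e2)=(0, 0, 1), then +1 on thread thr1 → (0, 1, 1)
VC(e4, invoked at 6): max of VC(e3)=(1, 0, 0), then +1 on thread thr0 → (2, 0, 0)
target: VC(e2) = (0, 0, 1)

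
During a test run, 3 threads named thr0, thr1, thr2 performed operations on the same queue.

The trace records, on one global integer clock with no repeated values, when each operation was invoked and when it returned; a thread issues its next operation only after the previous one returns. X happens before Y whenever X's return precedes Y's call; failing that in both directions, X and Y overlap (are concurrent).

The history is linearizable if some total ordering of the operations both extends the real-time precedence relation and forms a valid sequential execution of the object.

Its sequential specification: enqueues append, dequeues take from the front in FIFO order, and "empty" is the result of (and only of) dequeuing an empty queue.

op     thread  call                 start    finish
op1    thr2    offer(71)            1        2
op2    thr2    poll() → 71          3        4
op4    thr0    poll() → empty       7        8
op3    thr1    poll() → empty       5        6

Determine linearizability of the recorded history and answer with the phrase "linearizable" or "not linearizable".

linearizable

a witness: op1, op2, op3, op4
step 1: op1 offer(71) — queue <71>
step 2: op2 poll() → 71 — queue <>
step 3: op3 poll() → empty — queue <>
step 4: op4 poll() → empty — queue <>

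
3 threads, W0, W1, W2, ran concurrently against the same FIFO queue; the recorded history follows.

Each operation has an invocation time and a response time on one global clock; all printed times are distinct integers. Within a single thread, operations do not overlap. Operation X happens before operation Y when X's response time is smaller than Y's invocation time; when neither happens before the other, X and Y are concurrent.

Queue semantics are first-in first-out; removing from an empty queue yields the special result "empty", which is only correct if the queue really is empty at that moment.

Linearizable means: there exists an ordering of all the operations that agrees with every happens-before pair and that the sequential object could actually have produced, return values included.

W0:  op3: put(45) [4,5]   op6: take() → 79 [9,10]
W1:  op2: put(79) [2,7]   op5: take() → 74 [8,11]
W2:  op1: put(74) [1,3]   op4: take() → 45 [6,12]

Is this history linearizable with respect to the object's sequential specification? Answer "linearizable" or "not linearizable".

linearizable

one valid linearization: op1, op2, op3, op5, op6, op4
after step 1 (op1 put(74)): queue <74>
after step 2 (op2 put(79)): queue <74,79>
after step 3 (op3 put(45)): queue <74,79,45>
after step 4 (op5 take() → 74): queue <79,45>
after step 5 (op6 take() → 79): queue <45>
after step 6 (op4 take() → 45): queue <>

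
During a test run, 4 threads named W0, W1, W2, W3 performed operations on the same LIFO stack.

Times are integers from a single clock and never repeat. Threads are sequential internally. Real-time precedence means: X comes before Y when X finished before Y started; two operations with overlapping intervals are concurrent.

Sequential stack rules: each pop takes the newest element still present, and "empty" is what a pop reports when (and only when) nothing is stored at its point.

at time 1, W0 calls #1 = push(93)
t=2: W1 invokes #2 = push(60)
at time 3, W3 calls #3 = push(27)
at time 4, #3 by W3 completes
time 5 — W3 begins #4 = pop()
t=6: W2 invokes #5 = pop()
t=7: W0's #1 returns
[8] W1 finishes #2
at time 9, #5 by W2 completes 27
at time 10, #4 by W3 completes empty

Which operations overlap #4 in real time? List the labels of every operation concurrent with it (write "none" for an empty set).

#1, #2, #5

#4 spans [5,10]: anything still running between times 5 and 10 counts as concurrent
#1 [1,7]: concurrent
#2 [2,8]: concurrent
#3 [3,4]: before
#5 [6,9]: concurrent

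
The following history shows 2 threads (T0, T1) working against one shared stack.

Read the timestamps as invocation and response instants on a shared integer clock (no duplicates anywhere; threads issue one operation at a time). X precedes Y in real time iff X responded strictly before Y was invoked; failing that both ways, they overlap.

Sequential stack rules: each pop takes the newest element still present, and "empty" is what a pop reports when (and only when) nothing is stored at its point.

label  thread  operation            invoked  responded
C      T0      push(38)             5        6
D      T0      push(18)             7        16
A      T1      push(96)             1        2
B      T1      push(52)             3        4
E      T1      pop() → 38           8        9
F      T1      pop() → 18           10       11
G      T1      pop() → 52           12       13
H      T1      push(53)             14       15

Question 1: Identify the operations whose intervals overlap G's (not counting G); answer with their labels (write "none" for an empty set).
Answer: D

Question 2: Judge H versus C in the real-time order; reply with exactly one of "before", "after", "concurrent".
Answer: after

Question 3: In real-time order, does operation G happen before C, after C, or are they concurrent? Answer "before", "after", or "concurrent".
Answer: after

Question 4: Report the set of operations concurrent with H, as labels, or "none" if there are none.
Answer: D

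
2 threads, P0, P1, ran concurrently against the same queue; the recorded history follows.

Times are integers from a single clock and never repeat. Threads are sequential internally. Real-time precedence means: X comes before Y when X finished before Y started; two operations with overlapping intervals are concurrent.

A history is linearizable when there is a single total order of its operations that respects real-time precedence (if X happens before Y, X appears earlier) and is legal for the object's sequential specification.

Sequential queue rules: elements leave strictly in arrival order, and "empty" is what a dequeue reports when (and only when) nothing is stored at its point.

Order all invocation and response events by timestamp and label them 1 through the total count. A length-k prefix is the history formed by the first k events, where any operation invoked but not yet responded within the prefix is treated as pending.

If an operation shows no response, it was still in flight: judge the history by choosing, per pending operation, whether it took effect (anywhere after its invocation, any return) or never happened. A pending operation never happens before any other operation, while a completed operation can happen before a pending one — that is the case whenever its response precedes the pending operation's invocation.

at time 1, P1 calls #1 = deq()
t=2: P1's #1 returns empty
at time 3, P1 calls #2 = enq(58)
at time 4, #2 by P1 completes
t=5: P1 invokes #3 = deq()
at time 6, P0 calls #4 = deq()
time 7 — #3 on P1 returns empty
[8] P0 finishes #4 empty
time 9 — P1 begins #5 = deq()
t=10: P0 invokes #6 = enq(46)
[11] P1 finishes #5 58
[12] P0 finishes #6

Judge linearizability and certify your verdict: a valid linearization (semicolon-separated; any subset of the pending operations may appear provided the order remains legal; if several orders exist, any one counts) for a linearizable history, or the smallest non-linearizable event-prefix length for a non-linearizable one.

not linearizable — minimal violating prefix: 8 events

already the first 8 events (up to #4's response at time 8) admit no linearization; the first 7 still do
4 completed operations, 2 real-time-consistent orders — every queue replay fails
sample order #1, #2, #3, #4 stalls at step 3 — #3 deq() → empty has no legal effect
sample order #1, #2, #4, #3 stalls at step 3 — #4 deq() → empty has no legal effect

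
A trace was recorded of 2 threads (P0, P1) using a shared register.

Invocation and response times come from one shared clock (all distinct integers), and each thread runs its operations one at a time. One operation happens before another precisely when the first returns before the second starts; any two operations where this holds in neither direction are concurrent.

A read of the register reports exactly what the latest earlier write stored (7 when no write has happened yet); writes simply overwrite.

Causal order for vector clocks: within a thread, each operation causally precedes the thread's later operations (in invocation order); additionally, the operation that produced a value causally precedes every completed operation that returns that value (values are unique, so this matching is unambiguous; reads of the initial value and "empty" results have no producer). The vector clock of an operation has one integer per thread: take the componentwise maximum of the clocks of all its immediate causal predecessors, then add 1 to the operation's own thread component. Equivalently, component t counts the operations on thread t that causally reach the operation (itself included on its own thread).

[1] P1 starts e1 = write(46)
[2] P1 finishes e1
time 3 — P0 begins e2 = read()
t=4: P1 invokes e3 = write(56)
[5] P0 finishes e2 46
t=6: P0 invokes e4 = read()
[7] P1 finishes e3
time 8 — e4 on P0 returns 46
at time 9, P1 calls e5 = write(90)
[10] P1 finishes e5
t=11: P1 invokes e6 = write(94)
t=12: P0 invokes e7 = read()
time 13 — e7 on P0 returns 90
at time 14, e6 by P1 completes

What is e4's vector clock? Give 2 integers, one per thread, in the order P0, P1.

e1 (invocation 1): nothing precedes it; P1's component alone gives (0, 1)
invoked at 4, e3 merges VC(e1)=(0, 1) and bumps P1's slot → (0, 2)
invoked at 3, e2 merges VC(e1)=(0, 1) and bumps P0's slot → (1, 1)
invoked at 9, e5 merges VC(e3)=(0, 2) and bumps P1's slot → (0, 3)
invoked at 6, e4 merges VC(e1)=(0, 1), VC(e2)=(1, 1) and bumps P0's slot → (2, 1)
invoked at 11, e6 merges VC(e5)=(0, 3) and bumps P1's slot → (0, 4)
invoked at 12, e7 merges VC(e4)=(2, 1), VC(e5)=(0, 3) and bumps P0's slot → (3, 3)
target: VC(e4) = (2, 1)

(2, 1)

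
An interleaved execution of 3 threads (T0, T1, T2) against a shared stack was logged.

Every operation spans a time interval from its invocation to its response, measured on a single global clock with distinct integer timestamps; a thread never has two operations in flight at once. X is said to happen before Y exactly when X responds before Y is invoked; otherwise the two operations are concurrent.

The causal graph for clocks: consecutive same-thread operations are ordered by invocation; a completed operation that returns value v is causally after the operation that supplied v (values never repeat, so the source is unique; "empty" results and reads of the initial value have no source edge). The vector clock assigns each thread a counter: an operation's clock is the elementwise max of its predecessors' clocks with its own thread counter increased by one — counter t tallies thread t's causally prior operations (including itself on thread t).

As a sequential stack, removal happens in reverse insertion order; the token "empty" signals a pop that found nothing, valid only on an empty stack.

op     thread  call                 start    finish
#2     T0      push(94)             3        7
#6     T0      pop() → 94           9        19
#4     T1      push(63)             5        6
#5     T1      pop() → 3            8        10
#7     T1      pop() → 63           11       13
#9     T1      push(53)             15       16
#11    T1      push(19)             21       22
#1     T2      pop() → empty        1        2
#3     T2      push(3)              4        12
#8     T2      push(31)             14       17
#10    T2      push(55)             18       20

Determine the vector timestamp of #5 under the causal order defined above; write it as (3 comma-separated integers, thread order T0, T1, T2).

#1 (invocation 1): nothing precedes it; T2's component alone gives (0, 0, 1)
#4 (invocation 5): nothing precedes it; T1's component alone gives (0, 1, 0)
#2 (invocation 3): nothing precedes it; T0's component alone gives (1, 0, 0)
VC(#3, invoked at 4): max of VC(#1)=(0, 0, 1), then +1 on thread T2 → (0, 0, 2)
VC(#6, invoked at 9): max of VC(#2)=(1, 0, 0), then +1 on thread T0 → (2, 0, 0)
VC(#8, invoked at 14): max of VC(#3)=(0, 0, 2), then +1 on thread T2 → (0, 0, 3)
VC(#10, invoked at 18): max of VC(#8)=(0, 0, 3), then +1 on thread T2 → (0, 0, 4)
VC(#5, invoked at 8): max of VC(#3)=(0, 0, 2), VC(#4)=(0, 1, 0), then +1 on thread T1 → (0, 2, 2)
VC(#7, invoked at 11): max of VC(#4)=(0, 1, 0), VC(#5)=(0, 2, 2), then +1 on thread T1 → (0, 3, 2)
VC(#9, invoked at 15): max of VC(#7)=(0, 3, 2), then +1 on thread T1 → (0, 4, 2)
VC(#11, invoked at 21): max of VC(#9)=(0, 4, 2), then +1 on thread T1 → (0, 5, 2)
target: VC(#5) = (0, 2, 2)

(0, 2, 2)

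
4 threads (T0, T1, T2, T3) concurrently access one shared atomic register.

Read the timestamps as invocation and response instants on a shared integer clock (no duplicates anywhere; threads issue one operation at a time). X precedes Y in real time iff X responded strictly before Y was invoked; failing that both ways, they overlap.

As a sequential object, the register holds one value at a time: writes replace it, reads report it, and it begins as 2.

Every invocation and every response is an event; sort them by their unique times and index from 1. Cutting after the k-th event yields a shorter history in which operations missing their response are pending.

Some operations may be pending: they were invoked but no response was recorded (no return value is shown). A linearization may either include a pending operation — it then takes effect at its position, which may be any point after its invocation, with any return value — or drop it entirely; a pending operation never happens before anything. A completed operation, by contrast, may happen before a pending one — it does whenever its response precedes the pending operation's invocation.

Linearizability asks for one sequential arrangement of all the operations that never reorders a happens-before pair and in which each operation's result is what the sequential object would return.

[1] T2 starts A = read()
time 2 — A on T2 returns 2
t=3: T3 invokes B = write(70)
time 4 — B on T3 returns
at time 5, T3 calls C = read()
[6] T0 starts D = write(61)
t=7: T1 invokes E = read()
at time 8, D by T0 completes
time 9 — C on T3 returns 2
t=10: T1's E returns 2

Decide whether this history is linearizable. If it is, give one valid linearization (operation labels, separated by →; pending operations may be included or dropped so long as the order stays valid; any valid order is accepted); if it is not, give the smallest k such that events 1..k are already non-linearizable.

events 1..8 are fine; event 9 — the response of C at time 9 — makes the prefix non-linearizable
the 4 completed operations admit 2 real-time orders; each fails the atomic register replay
no completion choice of the 1 pending operation (E) rescues it — every subset was tried
e.g. A, B, C, D (pending dropped): illegal at step 3, since C read() → 2 cannot apply there
e.g. A, B, D, C (pending dropped): illegal at step 4, since C read() → 2 cannot apply there

not linearizable — minimal violating prefix: 9 events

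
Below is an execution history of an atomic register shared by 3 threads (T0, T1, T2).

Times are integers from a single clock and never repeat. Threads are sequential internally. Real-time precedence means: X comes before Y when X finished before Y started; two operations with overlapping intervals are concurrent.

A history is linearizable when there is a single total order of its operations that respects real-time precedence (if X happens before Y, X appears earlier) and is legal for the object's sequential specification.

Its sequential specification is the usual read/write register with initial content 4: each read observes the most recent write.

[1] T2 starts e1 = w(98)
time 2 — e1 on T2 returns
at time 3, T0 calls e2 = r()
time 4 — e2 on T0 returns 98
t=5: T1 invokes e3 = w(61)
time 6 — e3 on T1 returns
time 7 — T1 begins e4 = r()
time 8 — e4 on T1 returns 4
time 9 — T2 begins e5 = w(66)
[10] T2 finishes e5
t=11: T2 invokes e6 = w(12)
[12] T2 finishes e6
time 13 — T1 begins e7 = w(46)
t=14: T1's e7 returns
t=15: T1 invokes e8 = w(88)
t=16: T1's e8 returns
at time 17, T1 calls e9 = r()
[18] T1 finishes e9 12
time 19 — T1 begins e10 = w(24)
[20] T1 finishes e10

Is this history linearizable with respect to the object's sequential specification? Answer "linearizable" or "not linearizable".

not linearizable

the violation lands at event 8, e4's response at time 8: events 1..7 linearize, events 1..8 do not
the sole real-time-consistent order of 4 completed operations fails the atomic register replay
for example e1, e2, e3, e4 fails at step 4: e4 r() → 4 is not legal there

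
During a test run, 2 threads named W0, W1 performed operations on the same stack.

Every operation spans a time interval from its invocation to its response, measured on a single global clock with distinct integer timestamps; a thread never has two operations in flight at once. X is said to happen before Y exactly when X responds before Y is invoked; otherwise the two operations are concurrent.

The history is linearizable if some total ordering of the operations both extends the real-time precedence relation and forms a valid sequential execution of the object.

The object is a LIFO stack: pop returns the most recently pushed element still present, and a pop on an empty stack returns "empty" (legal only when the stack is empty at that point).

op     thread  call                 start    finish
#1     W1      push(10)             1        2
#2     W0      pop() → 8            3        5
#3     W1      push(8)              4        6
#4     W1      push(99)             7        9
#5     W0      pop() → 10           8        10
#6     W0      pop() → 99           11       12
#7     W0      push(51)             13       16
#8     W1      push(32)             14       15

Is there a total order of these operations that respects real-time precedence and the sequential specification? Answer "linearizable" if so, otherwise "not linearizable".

linearizable

a witness: #1, #3, #2, #5, #4, #6, #7, #8
1. #1 push(10), leaving stack <10>
2. #3 push(8), leaving stack <10,8>
3. #2 pop() → 8, leaving stack <10>
4. #5 pop() → 10, leaving stack <>
5. #4 push(99), leaving stack <99>
6. #6 pop() → 99, leaving stack <>
7. #7 push(51), leaving stack <51>
8. #8 push(32), leaving stack <51,32>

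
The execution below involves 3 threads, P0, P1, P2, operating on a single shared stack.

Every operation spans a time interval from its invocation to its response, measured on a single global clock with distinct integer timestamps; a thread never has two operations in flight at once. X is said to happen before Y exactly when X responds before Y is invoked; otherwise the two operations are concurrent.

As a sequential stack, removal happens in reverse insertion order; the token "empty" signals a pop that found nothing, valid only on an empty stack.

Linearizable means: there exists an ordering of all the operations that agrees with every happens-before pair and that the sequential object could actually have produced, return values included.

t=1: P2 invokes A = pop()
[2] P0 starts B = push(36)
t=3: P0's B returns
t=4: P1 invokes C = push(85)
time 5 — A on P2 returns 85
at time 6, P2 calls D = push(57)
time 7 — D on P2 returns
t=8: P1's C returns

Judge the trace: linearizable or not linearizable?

one valid linearization: B, C, A, D
step 1: B push(36) — stack <36>
step 2: C push(85) — stack <36,85>
step 3: A pop() → 85 — stack <36>
step 4: D push(57) — stack <36,57>

linearizable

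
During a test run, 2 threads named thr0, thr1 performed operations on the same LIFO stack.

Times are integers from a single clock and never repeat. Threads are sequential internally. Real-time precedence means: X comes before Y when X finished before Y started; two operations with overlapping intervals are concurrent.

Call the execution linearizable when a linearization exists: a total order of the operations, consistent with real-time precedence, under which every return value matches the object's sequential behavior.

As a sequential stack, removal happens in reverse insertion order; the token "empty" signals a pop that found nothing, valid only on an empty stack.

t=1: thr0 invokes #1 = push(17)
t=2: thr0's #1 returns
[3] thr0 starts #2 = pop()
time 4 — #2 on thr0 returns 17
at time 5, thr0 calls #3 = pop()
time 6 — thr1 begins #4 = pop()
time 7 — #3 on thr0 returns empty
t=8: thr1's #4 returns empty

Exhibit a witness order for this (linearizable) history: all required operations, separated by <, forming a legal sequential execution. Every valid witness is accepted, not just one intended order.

#1 < #2 < #3 < #4

after step 1 (#1 push(17)): stack <17>
after step 2 (#2 pop() → 17): stack <>
after step 3 (#3 pop() → empty): stack <>
after step 4 (#4 pop() → empty): stack <>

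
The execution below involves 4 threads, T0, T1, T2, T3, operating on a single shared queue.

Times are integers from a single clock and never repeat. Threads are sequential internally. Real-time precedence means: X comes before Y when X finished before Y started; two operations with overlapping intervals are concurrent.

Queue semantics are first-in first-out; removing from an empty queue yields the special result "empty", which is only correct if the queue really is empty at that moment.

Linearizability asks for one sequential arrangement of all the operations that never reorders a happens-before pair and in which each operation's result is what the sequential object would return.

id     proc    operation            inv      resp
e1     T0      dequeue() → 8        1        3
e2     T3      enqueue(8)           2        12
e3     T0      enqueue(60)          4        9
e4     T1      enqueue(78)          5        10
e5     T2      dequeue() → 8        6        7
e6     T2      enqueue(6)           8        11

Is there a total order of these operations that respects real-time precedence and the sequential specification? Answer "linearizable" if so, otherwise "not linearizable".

not linearizable

prefix check: 1..6 passes, 1..7 fails once e5's time-7 response joins
exactly one order of the 2 completed ops respects real time; the queue replay fails
including or dropping the 3 pending operations (e2, e3, e4) in any combination fails
one such order, e1, e5 (pending dropped), breaks at step 1 where e1 dequeue() → 8 is illegal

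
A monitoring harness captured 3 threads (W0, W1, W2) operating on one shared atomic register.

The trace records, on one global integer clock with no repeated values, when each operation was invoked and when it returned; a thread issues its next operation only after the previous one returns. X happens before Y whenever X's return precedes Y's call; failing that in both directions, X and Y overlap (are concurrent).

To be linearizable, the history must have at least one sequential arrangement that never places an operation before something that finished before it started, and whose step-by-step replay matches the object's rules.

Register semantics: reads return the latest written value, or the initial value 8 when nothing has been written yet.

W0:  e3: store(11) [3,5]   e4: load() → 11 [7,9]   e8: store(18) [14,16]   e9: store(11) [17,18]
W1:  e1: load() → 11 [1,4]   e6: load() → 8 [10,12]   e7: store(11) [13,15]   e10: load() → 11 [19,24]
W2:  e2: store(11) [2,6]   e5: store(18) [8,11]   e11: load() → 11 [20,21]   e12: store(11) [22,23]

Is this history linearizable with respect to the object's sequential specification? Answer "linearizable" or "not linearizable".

already the first 12 events (up to e6's response at time 12) admit no linearization; the first 11 still do
every one of the 18 real-time-consistent orders over 6 completed atomic register ops fails the sequential spec
for example e1, e2, e3, e4, e5, e6 fails at step 1: e1 load() → 11 is not legal there
for example e1, e2, e3, e4, e6, e5 fails at step 1: e1 load() → 11 is not legal there

not linearizable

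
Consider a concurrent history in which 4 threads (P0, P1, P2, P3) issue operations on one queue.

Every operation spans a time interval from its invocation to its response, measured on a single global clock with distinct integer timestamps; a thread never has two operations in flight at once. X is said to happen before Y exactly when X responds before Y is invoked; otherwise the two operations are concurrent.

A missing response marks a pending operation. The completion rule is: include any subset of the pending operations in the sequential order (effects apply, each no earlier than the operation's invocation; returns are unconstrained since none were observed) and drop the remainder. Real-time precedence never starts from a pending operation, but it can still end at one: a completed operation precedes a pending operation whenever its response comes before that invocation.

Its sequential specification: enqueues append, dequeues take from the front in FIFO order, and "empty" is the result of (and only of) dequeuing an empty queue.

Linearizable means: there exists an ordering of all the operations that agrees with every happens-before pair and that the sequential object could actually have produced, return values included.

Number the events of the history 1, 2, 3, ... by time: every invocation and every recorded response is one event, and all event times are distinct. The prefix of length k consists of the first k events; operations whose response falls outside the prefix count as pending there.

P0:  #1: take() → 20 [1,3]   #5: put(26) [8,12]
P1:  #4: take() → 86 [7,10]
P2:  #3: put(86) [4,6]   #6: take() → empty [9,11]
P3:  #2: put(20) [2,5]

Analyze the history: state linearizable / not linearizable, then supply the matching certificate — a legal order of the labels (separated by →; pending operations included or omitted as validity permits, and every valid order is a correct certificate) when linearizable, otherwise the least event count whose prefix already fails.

linearizable — witness: #2 → #1 → #3 → #4 → #6 → #5

step 1: #2 put(20) — queue <20>
step 2: #1 take() → 20 — queue <>
step 3: #3 put(86) — queue <86>
step 4: #4 take() → 86 — queue <>
step 5: #6 take() → empty — queue <>
step 6: #5 put(26) — queue <26>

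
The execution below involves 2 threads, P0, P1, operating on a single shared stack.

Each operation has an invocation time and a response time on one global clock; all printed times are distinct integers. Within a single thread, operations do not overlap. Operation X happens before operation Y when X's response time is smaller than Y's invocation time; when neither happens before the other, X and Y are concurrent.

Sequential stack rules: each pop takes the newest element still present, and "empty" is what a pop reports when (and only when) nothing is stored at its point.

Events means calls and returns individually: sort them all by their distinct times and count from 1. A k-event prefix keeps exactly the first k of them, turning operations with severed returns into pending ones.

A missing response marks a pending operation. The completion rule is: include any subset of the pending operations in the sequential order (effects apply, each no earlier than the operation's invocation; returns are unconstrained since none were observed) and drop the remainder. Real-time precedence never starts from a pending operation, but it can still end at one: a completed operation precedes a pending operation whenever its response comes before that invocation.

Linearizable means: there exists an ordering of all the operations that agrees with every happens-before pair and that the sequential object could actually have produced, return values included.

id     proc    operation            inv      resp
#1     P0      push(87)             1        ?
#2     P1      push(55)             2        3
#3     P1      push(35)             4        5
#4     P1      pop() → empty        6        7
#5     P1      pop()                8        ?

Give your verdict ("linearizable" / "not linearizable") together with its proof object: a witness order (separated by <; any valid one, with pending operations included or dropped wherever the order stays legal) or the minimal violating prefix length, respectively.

not linearizable — minimal violating prefix: 7 events

the violation lands at event 7, #4's response at time 7: events 1..6 linearize, events 1..7 do not
the completed operations (3 total) allow one real-time order; the stack replay rejects it
every completion of the 1 pending operation (#1) was checked; none linearizes
e.g. #2, #3, #4 (pending dropped): illegal at step 3, since #4 pop() → empty cannot apply there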